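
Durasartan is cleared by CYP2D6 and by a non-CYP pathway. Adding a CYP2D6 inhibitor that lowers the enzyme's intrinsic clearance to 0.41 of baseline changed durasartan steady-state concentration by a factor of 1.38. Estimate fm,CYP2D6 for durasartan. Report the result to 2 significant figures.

CL'/CL = 1 / 1.38 = 0.7246
0.41·fm + (1 − fm) = 0.7246
fm = (0.7246 − 1) / (0.41 − 1) = 0.47

0.47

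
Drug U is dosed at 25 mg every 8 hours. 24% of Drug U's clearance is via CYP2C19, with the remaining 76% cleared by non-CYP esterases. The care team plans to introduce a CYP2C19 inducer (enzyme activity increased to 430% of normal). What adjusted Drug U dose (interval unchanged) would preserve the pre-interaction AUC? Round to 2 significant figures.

The CYP2C19 pathway (24% of clearance) rises to 4.3× activity: 0.24 × 4.3 = 1.032.
Non-CYP routes (76%) are unchanged.
CL_new/CL_old = 1.032 + 0.76 = 1.792.
Exposure is unchanged when dose changes in proportion to clearance. New dose = 25 mg × 1.792 = 45 mg.

45 mg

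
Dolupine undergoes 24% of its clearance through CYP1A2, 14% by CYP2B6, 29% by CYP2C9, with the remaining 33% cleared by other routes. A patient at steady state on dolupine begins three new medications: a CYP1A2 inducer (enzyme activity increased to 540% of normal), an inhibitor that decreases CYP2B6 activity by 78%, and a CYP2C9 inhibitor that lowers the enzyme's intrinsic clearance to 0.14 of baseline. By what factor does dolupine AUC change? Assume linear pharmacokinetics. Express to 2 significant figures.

The CYP1A2 pathway (24% of clearance) is boosted to 5.4× activity: 0.24 × 5.4 = 1.296.
The CYP2B6 pathway (14% of clearance) drops to 0.22× activity: 0.14 × 0.22 = 0.0308.
The CYP2C9 pathway (29% of clearance) drops to 0.14× activity: 0.29 × 0.14 = 0.0406.
Non-CYP routes (33%) are unchanged.
Relative clearance = 1.296 + 0.0308 + 0.0406 + 0.33 = 1.6974.
Net AUC ratio = 1 / 1.6974 = 0.59.

0.59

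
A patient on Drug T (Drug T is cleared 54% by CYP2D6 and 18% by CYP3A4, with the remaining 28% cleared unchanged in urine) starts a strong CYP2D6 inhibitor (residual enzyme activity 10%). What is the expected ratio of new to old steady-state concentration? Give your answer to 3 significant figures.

1.95

The CYP2D6 pathway (54% of clearance) drops to 0.1× activity: 0.54 × 0.1 = 0.054.
CYP3A4 (18%) and the residual 28% are unaffected.
CL_new/CL_old = 0.054 + 0.18 + 0.28 = 0.514.
Since steady-state concentration ∝ 1/CL, the ratio is 1 / 0.514 = 1.95.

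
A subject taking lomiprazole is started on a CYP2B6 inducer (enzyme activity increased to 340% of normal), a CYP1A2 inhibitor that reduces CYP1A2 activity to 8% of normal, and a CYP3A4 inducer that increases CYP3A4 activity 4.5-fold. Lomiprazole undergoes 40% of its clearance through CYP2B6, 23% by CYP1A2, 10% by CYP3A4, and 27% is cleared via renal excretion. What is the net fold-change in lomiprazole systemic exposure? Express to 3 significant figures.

CYP2B6: 0.4 × 3.4 = 1.36
CYP1A2: 0.23 × 0.08 = 0.0184
CYP3A4: 0.1 × 4.5 = 0.45
Other: 0.27 (unchanged)
CL_new/CL_old = 1.36 + 0.0184 + 0.45 + 0.27 = 2.0984.
Net systemic exposure ratio = 1 / 2.0984 = 0.477.

0.477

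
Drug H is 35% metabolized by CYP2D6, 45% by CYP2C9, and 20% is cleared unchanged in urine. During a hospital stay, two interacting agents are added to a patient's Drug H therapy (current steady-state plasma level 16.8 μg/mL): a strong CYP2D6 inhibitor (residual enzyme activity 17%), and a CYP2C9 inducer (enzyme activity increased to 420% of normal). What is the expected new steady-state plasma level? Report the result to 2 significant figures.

7.8 μg/mL

CYP2D6: 0.35 × 0.17 = 0.0595
CYP2C9: 0.45 × 4.2 = 1.89
Other: 0.2 (unchanged)
Relative clearance = 0.0595 + 1.89 + 0.2 = 2.1495.
Dividing the baseline by the relative clearance: 16.8 / 2.1495 = 7.8 μg/mL.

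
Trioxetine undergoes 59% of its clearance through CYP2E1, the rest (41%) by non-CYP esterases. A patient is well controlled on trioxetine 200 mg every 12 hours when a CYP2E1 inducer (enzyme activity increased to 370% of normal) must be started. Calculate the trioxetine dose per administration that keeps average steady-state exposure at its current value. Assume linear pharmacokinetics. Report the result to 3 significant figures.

The CYP2E1 pathway (59% of clearance) rises to 3.7× activity: 0.59 × 3.7 = 2.183.
Non-CYP routes (41%) are unchanged.
CL_new/CL_old = 2.183 + 0.41 = 2.593.
Exposure is unchanged when dose changes in proportion to clearance. New dose = 200 mg × 2.593 = 519 mg.

519 mg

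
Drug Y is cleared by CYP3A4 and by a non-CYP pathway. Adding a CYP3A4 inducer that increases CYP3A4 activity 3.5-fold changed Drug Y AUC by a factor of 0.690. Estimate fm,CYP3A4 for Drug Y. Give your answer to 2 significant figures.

0.18

Call the CYP3A4 fraction fm. After the interaction, CL_new/CL_old = fm × 3.5 + (1 − fm).
AUC ratio = 1 / (new CL fraction), so new CL fraction = 1 / 0.690 = 1.449.
fm × 3.5 + 1 − fm = 1.449  ⇒  fm × (3.5 − 1) = 0.4493  ⇒  fm = 0.18.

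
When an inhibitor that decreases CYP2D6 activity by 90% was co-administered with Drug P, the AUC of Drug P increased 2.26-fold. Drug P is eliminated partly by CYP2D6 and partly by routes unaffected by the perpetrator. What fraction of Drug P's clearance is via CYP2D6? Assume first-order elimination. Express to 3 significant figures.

0.619

CL'/CL = 1 / 2.26 = 0.4425
0.1·fm + (1 − fm) = 0.4425
fm = (0.4425 − 1) / (0.1 − 1) = 0.619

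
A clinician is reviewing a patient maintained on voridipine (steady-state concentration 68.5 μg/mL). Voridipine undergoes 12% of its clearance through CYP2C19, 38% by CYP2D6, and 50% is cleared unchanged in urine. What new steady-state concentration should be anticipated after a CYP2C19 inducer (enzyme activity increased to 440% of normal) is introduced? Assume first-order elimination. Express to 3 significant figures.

48.7 μg/mL

CYP2C19: 0.12 × 4.4 = 0.528
CYP2D6: 0.38 (unchanged)
Other: 0.5 (unchanged)
New clearance relative to baseline: 0.528 + 0.38 + 0.5 = 1.408.
With dosing unchanged, steady-state concentration scales as 1/CL: 68.5 / 1.408 = 48.7 μg/mL.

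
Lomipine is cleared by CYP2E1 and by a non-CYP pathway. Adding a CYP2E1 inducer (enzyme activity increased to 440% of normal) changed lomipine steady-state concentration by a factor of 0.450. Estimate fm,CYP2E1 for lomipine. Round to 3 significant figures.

0.359

Call the CYP2E1 fraction fm. After the interaction, CL_new/CL_old = fm × 4.4 + (1 − fm).
Steady-state concentration ratio = 1 / (new CL fraction), so new CL fraction = 1 / 0.450 = 2.222.
fm × 4.4 + 1 − fm = 2.222  ⇒  fm × (4.4 − 1) = 1.222  ⇒  fm = 0.359.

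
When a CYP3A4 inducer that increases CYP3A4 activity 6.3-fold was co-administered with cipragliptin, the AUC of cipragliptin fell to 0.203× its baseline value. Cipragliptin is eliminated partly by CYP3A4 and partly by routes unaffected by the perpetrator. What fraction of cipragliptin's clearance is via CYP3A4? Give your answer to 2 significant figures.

CL'/CL = 1 / 0.203 = 4.926
6.3·fm + (1 − fm) = 4.926
fm = (4.926 − 1) / (6.3 − 1) = 0.74

0.74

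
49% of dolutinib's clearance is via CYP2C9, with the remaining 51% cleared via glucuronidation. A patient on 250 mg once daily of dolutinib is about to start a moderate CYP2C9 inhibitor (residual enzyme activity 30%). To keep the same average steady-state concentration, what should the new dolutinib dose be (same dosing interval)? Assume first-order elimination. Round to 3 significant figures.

164 mg

CYP2C9: 0.49 × 0.3 = 0.147
Other: 0.51 (unchanged)
CL_new/CL_old = 0.147 + 0.51 = 0.657.
To maintain the same steady-state level, dose must scale with clearance: new dose = 250 × 0.657 = 164 mg.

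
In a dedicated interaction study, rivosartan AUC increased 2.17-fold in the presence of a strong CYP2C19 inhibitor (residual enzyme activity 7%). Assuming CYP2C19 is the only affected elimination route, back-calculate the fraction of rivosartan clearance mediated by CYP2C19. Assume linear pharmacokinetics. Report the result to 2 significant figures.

0.58

CL'/CL = 1 / 2.17 = 0.4608
0.07·fm + (1 − fm) = 0.4608
fm = (0.4608 − 1) / (0.07 − 1) = 0.58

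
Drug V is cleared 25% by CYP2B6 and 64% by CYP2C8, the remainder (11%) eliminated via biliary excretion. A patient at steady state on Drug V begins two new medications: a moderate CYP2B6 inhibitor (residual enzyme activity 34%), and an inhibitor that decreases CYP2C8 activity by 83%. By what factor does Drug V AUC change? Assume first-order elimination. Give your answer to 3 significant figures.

The CYP2B6 pathway (25% of clearance) falls to 0.34× activity: 0.25 × 0.34 = 0.085.
The CYP2C8 pathway (64% of clearance) is reduced to 0.17× activity: 0.64 × 0.17 = 0.1088.
The remaining 11% of clearance is unaffected.
CL_new/CL_old = 0.085 + 0.1088 + 0.11 = 0.3038.
AUC ∝ 1/CL: fold-change = 1 / 0.3038 = 3.29.

3.29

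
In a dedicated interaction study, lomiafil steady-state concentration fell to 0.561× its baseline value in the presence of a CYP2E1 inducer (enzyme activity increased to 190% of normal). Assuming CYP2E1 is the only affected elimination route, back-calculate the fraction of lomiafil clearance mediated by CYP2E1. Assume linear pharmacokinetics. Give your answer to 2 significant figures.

0.87

CL'/CL = 1 / 0.561 = 1.783
1.9·fm + (1 − fm) = 1.783
fm = (1.783 − 1) / (1.9 − 1) = 0.87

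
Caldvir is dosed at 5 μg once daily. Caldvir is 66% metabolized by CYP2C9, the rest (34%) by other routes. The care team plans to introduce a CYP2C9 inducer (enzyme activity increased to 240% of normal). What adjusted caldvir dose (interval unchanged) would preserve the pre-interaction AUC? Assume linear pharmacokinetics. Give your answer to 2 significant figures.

The CYP2C9 pathway (66% of clearance) increases to 2.4× activity: 0.66 × 2.4 = 1.584.
The remaining 34% of clearance is unaffected.
New clearance relative to baseline: 1.584 + 0.34 = 1.924.
Exposure is unchanged when dose changes in proportion to clearance. New dose = 5 μg × 1.924 = 9.6 μg.

9.6 μg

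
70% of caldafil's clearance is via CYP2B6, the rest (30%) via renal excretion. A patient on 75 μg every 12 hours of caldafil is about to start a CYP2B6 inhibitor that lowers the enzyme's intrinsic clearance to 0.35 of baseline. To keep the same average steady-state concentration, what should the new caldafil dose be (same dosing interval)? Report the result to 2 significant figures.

41 μg

The CYP2B6 pathway (70% of clearance) falls to 0.35× activity: 0.7 × 0.35 = 0.245.
The remaining 30% of clearance is unaffected.
New clearance relative to baseline: 0.245 + 0.3 = 0.545.
Css,avg = (dose rate)/CL, so holding Css fixed requires dose ∝ CL: 75 × 0.545 = 41 μg.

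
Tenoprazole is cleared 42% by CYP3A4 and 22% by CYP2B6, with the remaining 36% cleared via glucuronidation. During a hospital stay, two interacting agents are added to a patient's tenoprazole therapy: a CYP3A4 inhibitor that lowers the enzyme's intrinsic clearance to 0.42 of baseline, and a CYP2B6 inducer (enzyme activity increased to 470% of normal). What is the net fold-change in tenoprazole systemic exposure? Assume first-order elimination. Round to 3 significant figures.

CYP3A4: 0.42 × 0.42 = 0.1764
CYP2B6: 0.22 × 4.7 = 1.034
Other: 0.36 (unchanged)
Relative clearance = 0.1764 + 1.034 + 0.36 = 1.5704.
Because systemic exposure varies inversely with clearance, the combined effect is 1 / 1.5704 = 0.637.

0.637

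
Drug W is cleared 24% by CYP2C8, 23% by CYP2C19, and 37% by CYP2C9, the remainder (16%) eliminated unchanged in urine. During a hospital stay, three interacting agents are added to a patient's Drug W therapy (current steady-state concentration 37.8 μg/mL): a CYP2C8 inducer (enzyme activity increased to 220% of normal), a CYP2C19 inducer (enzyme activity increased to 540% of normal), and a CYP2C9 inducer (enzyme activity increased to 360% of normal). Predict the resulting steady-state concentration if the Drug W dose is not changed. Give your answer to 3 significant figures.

11.6 μg/mL

CYP2C8: 0.24 × 2.2 = 0.528
CYP2C19: 0.23 × 5.4 = 1.242
CYP2C9: 0.37 × 3.6 = 1.332
Other: 0.16 (unchanged)
Relative clearance = 0.528 + 1.242 + 1.332 + 0.16 = 3.262.
New steady-state concentration = 37.8 / 3.262 = 11.6 μg/mL (concentration scales inversely with clearance).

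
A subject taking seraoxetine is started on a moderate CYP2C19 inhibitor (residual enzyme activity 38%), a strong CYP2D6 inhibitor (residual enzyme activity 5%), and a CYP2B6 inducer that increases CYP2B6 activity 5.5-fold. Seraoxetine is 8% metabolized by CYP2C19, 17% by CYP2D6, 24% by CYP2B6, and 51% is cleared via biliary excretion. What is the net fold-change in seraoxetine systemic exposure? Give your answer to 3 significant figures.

CYP2C19: 0.08 × 0.38 = 0.0304
CYP2D6: 0.17 × 0.05 = 0.0085
CYP2B6: 0.24 × 5.5 = 1.32
Other: 0.51 (unchanged)
New clearance relative to baseline: 0.0304 + 0.0085 + 1.32 + 0.51 = 1.8689.
Systemic exposure ∝ 1/CL: fold-change = 1 / 1.8689 = 0.535.

0.535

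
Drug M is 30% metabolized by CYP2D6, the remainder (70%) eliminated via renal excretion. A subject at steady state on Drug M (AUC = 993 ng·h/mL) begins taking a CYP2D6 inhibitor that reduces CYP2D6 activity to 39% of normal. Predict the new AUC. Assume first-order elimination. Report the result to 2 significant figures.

The CYP2D6 pathway (30% of clearance) falls to 0.39× activity: 0.3 × 0.39 = 0.117.
Non-CYP routes (70%) are unchanged.
CL_new/CL_old = 0.117 + 0.7 = 0.817.
With dosing unchanged, AUC scales as 1/CL: 993 / 0.817 = 1.2 × 10³ ng·h/mL.

1.2 × 10³ ng·h/mL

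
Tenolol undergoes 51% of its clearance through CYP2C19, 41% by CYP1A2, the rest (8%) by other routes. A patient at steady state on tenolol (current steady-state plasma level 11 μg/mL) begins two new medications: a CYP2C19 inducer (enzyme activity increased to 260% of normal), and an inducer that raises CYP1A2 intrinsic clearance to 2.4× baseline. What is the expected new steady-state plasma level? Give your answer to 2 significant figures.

The CYP2C19 pathway (51% of clearance) is boosted to 2.6× activity: 0.51 × 2.6 = 1.326.
The CYP1A2 pathway (41% of clearance) is boosted to 2.4× activity: 0.41 × 2.4 = 0.984.
The remaining 8% of clearance is unaffected.
New clearance relative to baseline: 1.326 + 0.984 + 0.08 = 2.39.
Dividing the baseline by the relative clearance: 11 / 2.39 = 4.6 μg/mL.

4.6 μg/mL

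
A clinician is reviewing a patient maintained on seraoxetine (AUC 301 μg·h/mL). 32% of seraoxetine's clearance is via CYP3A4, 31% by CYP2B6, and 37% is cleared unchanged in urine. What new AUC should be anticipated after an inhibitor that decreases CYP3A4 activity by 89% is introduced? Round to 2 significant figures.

4.2 × 10² μg·h/mL

The CYP3A4 pathway (32% of clearance) is reduced to 0.11× activity: 0.32 × 0.11 = 0.0352.
CYP2B6 (31%) and the residual 37% are unaffected.
New clearance relative to baseline: 0.0352 + 0.31 + 0.37 = 0.7152.
With dosing unchanged, AUC scales as 1/CL: 301 / 0.7152 = 4.2 × 10² μg·h/mL.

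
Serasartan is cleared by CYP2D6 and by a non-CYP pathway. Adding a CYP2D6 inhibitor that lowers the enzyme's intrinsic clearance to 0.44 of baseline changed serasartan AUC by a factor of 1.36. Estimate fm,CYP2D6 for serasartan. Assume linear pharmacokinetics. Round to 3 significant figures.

Let x = fm,CYP2D6. Because AUC ∝ 1/CL, relative clearance fell to 1/1.36 = 0.7353.
Only the CYP2D6 route changed, so 0.7353 = x·0.44 + (1 − x), giving x = 0.473.

0.473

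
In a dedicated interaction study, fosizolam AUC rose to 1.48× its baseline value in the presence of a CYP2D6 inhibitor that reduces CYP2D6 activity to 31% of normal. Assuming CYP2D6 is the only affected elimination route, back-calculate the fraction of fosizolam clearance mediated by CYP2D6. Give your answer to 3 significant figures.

Let fm be the CYP2D6 fraction. New clearance relative to baseline = fm × 0.31 + (1 − fm).
AUC ratio = 1 / (new CL fraction), so new CL fraction = 1 / 1.48 = 0.6757.
fm × 0.31 + 1 − fm = 0.6757  ⇒  fm × (0.31 − 1) = −0.3243  ⇒  fm = 0.470.

0.470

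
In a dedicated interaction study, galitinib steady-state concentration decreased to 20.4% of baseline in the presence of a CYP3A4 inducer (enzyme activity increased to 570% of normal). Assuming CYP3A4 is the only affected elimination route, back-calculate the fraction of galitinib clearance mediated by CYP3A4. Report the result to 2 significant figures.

0.83

CL'/CL = 1 / 0.204 = 4.902
5.7·fm + (1 − fm) = 4.902
fm = (4.902 − 1) / (5.7 − 1) = 0.83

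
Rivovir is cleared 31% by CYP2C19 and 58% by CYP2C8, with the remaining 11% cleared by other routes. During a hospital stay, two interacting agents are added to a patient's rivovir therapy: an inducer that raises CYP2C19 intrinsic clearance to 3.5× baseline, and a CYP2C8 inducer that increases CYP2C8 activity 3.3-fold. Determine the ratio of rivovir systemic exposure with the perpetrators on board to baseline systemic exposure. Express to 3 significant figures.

0.322

The CYP2C19 pathway (31% of clearance) is boosted to 3.5× activity: 0.31 × 3.5 = 1.085.
The CYP2C8 pathway (58% of clearance) rises to 3.3× activity: 0.58 × 3.3 = 1.914.
The remaining 11% of clearance is unaffected.
CL_new/CL_old = 1.085 + 1.914 + 0.11 = 3.109.
Systemic exposure ∝ 1/CL: fold-change = 1 / 3.109 = 0.322.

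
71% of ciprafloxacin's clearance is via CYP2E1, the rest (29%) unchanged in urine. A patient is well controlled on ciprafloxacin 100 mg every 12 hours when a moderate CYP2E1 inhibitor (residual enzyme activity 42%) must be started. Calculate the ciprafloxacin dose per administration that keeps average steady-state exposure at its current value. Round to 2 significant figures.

59 mg

The CYP2E1 pathway (71% of clearance) drops to 0.42× activity: 0.71 × 0.42 = 0.2982.
The remaining 29% of clearance is unaffected.
New clearance relative to baseline: 0.2982 + 0.29 = 0.5882.
Exposure is unchanged when dose changes in proportion to clearance. New dose = 100 mg × 0.5882 = 59 mg.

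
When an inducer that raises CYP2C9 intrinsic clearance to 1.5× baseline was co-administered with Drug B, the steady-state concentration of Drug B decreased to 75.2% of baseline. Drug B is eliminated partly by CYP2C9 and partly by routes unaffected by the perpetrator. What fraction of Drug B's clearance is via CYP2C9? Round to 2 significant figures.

0.66

Let x = fm,CYP2C9. Because steady-state concentration ∝ 1/CL, relative clearance rose to 1/0.752 = 1.33.
Setting x·1.5 + (1 − x) = 1.33 and solving: x = (1.33 − 1)/(1.5 − 1) = 0.66.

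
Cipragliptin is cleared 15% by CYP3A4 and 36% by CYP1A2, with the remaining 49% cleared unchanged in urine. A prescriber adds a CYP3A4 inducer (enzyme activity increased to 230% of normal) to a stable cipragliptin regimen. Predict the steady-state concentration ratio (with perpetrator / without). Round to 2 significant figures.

0.84

The CYP3A4 pathway (15% of clearance) rises to 2.3× activity: 0.15 × 2.3 = 0.345.
CYP1A2 (36%) and the residual 49% are unaffected.
Relative clearance = 0.345 + 0.36 + 0.49 = 1.195.
Steady-state concentration is inversely proportional to clearance, so the fold-change is 1 / 1.195 = 0.84.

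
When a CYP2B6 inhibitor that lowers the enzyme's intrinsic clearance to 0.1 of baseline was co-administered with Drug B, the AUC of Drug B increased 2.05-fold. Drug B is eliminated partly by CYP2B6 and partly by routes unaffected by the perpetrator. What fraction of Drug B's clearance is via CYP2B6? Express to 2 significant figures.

0.57

Call the CYP2B6 fraction fm. After the interaction, CL_new/CL_old = fm × 0.1 + (1 − fm).
AUC ratio = 1 / (new CL fraction), so new CL fraction = 1 / 2.05 = 0.4878.
fm × 0.1 + 1 − fm = 0.4878  ⇒  fm × (0.1 − 1) = −0.5122  ⇒  fm = 0.57.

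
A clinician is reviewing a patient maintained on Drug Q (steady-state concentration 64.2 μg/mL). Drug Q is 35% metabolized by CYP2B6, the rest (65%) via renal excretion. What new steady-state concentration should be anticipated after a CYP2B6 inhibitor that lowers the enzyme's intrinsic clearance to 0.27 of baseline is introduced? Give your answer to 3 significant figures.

86.2 μg/mL

The CYP2B6 pathway (35% of clearance) falls to 0.27× activity: 0.35 × 0.27 = 0.0945.
Non-CYP routes (65%) are unchanged.
New clearance relative to baseline: 0.0945 + 0.65 = 0.7445.
With dosing unchanged, steady-state concentration scales as 1/CL: 64.2 / 0.7445 = 86.2 μg/mL.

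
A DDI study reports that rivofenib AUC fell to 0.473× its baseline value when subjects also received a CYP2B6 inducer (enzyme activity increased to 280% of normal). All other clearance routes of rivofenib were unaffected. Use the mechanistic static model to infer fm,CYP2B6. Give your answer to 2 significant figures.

0.62

Call the CYP2B6 fraction fm. After the interaction, CL_new/CL_old = fm × 2.8 + (1 − fm).
AUC ratio = 1 / (new CL fraction), so new CL fraction = 1 / 0.473 = 2.114.
fm × 2.8 + 1 − fm = 2.114  ⇒  fm × (2.8 − 1) = 1.114  ⇒  fm = 0.62.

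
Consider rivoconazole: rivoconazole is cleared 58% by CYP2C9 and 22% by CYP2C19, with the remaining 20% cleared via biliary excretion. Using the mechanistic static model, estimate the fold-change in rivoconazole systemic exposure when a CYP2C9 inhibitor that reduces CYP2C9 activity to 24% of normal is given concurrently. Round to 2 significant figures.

The CYP2C9 pathway (58% of clearance) drops to 0.24× activity: 0.58 × 0.24 = 0.1392.
CYP2C19 (22%) and the residual 20% are unaffected.
CL_new/CL_old = 0.1392 + 0.22 + 0.2 = 0.5592.
Systemic exposure is inversely proportional to clearance, so the fold-change is 1 / 0.5592 = 1.8.

1.8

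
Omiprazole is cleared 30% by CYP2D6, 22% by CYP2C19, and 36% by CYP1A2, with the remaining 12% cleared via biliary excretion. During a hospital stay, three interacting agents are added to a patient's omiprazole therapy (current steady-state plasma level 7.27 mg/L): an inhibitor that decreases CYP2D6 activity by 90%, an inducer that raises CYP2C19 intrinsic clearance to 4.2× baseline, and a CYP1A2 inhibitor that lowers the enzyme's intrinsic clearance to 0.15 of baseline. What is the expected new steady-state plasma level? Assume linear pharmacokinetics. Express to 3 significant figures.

The CYP2D6 pathway (30% of clearance) is reduced to 0.1× activity: 0.3 × 0.1 = 0.03.
The CYP2C19 pathway (22% of clearance) increases to 4.2× activity: 0.22 × 4.2 = 0.924.
The CYP1A2 pathway (36% of clearance) drops to 0.15× activity: 0.36 × 0.15 = 0.054.
The remaining 12% of clearance is unaffected.
New clearance relative to baseline: 0.03 + 0.924 + 0.054 + 0.12 = 1.128.
Steady-state plasma level ∝ 1/CL: new value = 7.27 / 1.128 = 6.45 mg/L.

6.45 mg/L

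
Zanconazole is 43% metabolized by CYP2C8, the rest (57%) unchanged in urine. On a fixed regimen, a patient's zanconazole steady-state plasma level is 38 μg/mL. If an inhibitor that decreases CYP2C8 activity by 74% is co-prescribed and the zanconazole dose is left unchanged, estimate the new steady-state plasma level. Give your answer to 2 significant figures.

56 μg/mL

CYP2C8: 0.43 × 0.26 = 0.1118
Other: 0.57 (unchanged)
New clearance relative to baseline: 0.1118 + 0.57 = 0.6818.
With dosing unchanged, steady-state plasma level scales as 1/CL: 38 / 0.6818 = 56 μg/mL.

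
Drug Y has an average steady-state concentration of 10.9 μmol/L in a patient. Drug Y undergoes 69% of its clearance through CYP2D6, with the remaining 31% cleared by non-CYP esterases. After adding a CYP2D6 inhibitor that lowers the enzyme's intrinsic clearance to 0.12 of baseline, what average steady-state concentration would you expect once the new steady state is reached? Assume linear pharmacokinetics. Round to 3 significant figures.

CYP2D6: 0.69 × 0.12 = 0.0828
Other: 0.31 (unchanged)
CL_new/CL_old = 0.0828 + 0.31 = 0.3928.
With dosing unchanged, average steady-state concentration scales as 1/CL: 10.9 / 0.3928 = 27.7 μmol/L.

27.7 μmol/L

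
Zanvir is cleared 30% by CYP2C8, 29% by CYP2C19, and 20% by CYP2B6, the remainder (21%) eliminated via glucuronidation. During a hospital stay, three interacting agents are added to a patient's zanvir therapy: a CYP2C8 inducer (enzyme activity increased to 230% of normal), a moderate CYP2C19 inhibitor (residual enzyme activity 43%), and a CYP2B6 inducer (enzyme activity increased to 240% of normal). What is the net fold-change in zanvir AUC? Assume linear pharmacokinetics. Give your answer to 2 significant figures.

CYP2C8: 0.3 × 2.3 = 0.69
CYP2C19: 0.29 × 0.43 = 0.1247
CYP2B6: 0.2 × 2.4 = 0.48
Other: 0.21 (unchanged)
New clearance relative to baseline: 0.69 + 0.1247 + 0.48 + 0.21 = 1.5047.
Net AUC ratio = 1 / 1.5047 = 0.66.

0.66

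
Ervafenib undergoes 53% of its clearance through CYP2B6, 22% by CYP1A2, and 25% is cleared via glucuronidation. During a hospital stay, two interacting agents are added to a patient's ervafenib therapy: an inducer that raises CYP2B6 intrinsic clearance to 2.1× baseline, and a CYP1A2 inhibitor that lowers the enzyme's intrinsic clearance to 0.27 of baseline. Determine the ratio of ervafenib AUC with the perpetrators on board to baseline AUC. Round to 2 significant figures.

0.70

CYP2B6: 0.53 × 2.1 = 1.113
CYP1A2: 0.22 × 0.27 = 0.0594
Other: 0.25 (unchanged)
New clearance relative to baseline: 1.113 + 0.0594 + 0.25 = 1.4224.
Net AUC ratio = 1 / 1.4224 = 0.70.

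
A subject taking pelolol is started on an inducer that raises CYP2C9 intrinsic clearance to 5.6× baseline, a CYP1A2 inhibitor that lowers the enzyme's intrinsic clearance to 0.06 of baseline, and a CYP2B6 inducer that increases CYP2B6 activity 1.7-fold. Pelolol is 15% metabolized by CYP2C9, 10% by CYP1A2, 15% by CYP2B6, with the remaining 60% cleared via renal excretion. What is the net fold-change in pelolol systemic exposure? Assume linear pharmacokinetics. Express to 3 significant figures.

CYP2C9: 0.15 × 5.6 = 0.84
CYP1A2: 0.1 × 0.06 = 0.006
CYP2B6: 0.15 × 1.7 = 0.255
Other: 0.6 (unchanged)
New clearance relative to baseline: 0.84 + 0.006 + 0.255 + 0.6 = 1.701.
Net systemic exposure ratio = 1 / 1.701 = 0.588.

0.588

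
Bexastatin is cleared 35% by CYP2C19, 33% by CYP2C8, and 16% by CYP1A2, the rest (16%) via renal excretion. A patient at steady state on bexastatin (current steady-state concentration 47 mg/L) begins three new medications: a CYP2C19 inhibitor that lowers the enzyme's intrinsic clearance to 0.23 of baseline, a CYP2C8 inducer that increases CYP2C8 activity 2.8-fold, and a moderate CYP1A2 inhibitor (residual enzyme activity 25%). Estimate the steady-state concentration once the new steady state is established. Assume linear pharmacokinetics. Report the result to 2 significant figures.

The CYP2C19 pathway (35% of clearance) is reduced to 0.23× activity: 0.35 × 0.23 = 0.0805.
The CYP2C8 pathway (33% of clearance) increases to 2.8× activity: 0.33 × 2.8 = 0.924.
The CYP1A2 pathway (16% of clearance) is reduced to 0.25× activity: 0.16 × 0.25 = 0.04.
The remaining 16% of clearance is unaffected.
Relative clearance = 0.0805 + 0.924 + 0.04 + 0.16 = 1.2045.
Steady-state concentration ∝ 1/CL: new value = 47 / 1.2045 = 39 mg/L.

39 mg/L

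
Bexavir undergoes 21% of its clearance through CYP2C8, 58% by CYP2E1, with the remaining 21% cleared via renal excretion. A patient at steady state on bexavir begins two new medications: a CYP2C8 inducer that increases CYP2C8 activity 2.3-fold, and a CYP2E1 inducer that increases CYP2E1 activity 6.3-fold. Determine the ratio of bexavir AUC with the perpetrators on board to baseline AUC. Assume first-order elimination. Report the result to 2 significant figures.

0.23

CYP2C8: 0.21 × 2.3 = 0.483
CYP2E1: 0.58 × 6.3 = 3.654
Other: 0.21 (unchanged)
Relative clearance = 0.483 + 3.654 + 0.21 = 4.347.
Because AUC varies inversely with clearance, the combined effect is 1 / 4.347 = 0.23.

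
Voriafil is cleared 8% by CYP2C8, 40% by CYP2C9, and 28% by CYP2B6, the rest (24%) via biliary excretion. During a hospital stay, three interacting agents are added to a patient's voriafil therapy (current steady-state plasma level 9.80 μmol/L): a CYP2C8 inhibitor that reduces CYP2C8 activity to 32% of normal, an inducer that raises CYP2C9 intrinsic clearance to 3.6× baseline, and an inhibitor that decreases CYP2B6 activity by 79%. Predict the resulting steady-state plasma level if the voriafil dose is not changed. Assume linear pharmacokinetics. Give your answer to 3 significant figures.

The CYP2C8 pathway (8% of clearance) is reduced to 0.32× activity: 0.08 × 0.32 = 0.0256.
The CYP2C9 pathway (40% of clearance) increases to 3.6× activity: 0.4 × 3.6 = 1.44.
The CYP2B6 pathway (28% of clearance) falls to 0.21× activity: 0.28 × 0.21 = 0.0588.
Non-CYP routes (24%) are unchanged.
New clearance relative to baseline: 0.0256 + 1.44 + 0.0588 + 0.24 = 1.7644.
New steady-state plasma level = 9.80 / 1.7644 = 5.55 μmol/L (concentration scales inversely with clearance).

5.55 μmol/L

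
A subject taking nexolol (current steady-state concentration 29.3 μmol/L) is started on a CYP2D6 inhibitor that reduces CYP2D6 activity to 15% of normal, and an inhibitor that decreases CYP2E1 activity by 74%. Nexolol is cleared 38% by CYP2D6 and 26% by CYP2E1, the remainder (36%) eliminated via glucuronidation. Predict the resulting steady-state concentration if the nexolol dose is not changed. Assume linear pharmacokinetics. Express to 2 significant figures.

The CYP2D6 pathway (38% of clearance) drops to 0.15× activity: 0.38 × 0.15 = 0.057.
The CYP2E1 pathway (26% of clearance) drops to 0.26× activity: 0.26 × 0.26 = 0.0676.
Non-CYP routes (36%) are unchanged.
New clearance relative to baseline: 0.057 + 0.0676 + 0.36 = 0.4846.
New steady-state concentration = 29.3 / 0.4846 = 60 μmol/L (concentration scales inversely with clearance).

60 μmol/L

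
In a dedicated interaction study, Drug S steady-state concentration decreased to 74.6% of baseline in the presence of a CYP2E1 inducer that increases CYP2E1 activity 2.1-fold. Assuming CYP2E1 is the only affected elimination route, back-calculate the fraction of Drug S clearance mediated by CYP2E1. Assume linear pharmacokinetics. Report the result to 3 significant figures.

0.310

Let x = fm,CYP2E1. Because steady-state concentration ∝ 1/CL, relative clearance rose to 1/0.746 = 1.34.
Only the CYP2E1 route changed, so 1.34 = x·2.1 + (1 − x), giving x = 0.310.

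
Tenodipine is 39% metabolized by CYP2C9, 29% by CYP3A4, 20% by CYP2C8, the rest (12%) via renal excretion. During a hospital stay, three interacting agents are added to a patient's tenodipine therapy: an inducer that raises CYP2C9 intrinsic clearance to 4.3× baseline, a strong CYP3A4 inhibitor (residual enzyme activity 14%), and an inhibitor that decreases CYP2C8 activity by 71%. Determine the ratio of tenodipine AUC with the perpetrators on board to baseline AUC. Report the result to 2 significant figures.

The CYP2C9 pathway (39% of clearance) rises to 4.3× activity: 0.39 × 4.3 = 1.677.
The CYP3A4 pathway (29% of clearance) drops to 0.14× activity: 0.29 × 0.14 = 0.0406.
The CYP2C8 pathway (20% of clearance) is reduced to 0.29× activity: 0.2 × 0.29 = 0.058.
Non-CYP routes (12%) are unchanged.
New clearance relative to baseline: 1.677 + 0.0406 + 0.058 + 0.12 = 1.8956.
AUC ∝ 1/CL: fold-change = 1 / 1.8956 = 0.53.

0.53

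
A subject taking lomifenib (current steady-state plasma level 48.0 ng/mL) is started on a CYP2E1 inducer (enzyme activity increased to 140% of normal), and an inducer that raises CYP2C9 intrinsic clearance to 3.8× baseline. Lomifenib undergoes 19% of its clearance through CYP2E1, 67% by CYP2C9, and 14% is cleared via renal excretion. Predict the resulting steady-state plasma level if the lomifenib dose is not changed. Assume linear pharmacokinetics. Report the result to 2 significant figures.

16 ng/mL

CYP2E1: 0.19 × 1.4 = 0.266
CYP2C9: 0.67 × 3.8 = 2.546
Other: 0.14 (unchanged)
CL_new/CL_old = 0.266 + 2.546 + 0.14 = 2.952.
Steady-state plasma level ∝ 1/CL: new value = 48.0 / 2.952 = 16 ng/mL.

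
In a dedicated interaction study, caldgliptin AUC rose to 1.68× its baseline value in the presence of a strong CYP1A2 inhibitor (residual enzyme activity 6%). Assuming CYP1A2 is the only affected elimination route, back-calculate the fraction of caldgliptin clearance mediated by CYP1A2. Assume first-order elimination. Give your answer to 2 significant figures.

0.43

CL'/CL = 1 / 1.68 = 0.5952
0.06·fm + (1 − fm) = 0.5952
fm = (0.5952 − 1) / (0.06 − 1) = 0.43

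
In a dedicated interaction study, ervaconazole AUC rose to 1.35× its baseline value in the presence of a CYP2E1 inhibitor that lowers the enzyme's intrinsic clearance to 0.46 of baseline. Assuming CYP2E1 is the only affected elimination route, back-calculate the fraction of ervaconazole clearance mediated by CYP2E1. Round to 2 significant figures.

0.48

Write x for the fraction cleared via CYP2E1. The observed AUC change means clearance fell to 1/1.35 = 0.7407 of baseline.
Only the CYP2E1 route changed, so 0.7407 = x·0.46 + (1 − x), giving x = 0.48.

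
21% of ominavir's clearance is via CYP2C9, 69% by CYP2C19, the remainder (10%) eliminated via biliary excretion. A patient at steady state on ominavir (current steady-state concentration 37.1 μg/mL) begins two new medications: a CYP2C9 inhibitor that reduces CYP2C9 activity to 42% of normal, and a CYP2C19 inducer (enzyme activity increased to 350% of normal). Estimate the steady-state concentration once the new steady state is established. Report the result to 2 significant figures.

CYP2C9: 0.21 × 0.42 = 0.0882
CYP2C19: 0.69 × 3.5 = 2.415
Other: 0.1 (unchanged)
New clearance relative to baseline: 0.0882 + 2.415 + 0.1 = 2.6032.
Dividing the baseline by the relative clearance: 37.1 / 2.6032 = 14 μg/mL.

14 μg/mL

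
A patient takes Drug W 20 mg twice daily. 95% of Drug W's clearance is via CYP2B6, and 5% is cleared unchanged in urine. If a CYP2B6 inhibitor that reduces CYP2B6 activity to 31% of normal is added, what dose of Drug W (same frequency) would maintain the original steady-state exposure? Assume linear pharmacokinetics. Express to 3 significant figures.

6.89 mg

The CYP2B6 pathway (95% of clearance) falls to 0.31× activity: 0.95 × 0.31 = 0.2945.
The remaining 5% of clearance is unaffected.
New clearance relative to baseline: 0.2945 + 0.05 = 0.3445.
To maintain the same steady-state level, dose must scale with clearance: new dose = 20 × 0.3445 = 6.89 mg.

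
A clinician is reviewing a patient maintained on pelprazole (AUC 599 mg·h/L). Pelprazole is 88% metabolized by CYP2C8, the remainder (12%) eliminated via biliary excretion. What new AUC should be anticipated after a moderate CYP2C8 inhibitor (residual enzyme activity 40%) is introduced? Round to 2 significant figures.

1.3 × 10³ mg·h/L

The CYP2C8 pathway (88% of clearance) is reduced to 0.4× activity: 0.88 × 0.4 = 0.352.
Non-CYP routes (12%) are unchanged.
New clearance relative to baseline: 0.352 + 0.12 = 0.472.
AUC ∝ 1/CL, so new value = 599 / 0.472 = 1.3 × 10³ mg·h/L.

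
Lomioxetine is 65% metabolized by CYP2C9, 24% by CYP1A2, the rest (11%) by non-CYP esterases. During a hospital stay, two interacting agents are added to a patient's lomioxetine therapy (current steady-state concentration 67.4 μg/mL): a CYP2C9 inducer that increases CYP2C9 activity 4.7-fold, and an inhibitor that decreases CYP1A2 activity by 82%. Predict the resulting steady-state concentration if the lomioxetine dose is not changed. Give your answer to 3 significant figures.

CYP2C9: 0.65 × 4.7 = 3.055
CYP1A2: 0.24 × 0.18 = 0.0432
Other: 0.11 (unchanged)
Relative clearance = 3.055 + 0.0432 + 0.11 = 3.2082.
Steady-state concentration ∝ 1/CL: new value = 67.4 / 3.2082 = 21.0 μg/mL.

21.0 μg/mL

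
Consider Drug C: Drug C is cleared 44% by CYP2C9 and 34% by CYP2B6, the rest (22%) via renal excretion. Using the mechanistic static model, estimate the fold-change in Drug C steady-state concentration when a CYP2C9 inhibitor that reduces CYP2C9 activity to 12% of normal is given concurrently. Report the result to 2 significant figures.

The CYP2C9 pathway (44% of clearance) is reduced to 0.12× activity: 0.44 × 0.12 = 0.0528.
CYP2B6 (34%) and the residual 22% are unaffected.
Relative clearance = 0.0528 + 0.34 + 0.22 = 0.6128.
Steady-state concentration is inversely proportional to clearance, so the fold-change is 1 / 0.6128 = 1.6.

1.6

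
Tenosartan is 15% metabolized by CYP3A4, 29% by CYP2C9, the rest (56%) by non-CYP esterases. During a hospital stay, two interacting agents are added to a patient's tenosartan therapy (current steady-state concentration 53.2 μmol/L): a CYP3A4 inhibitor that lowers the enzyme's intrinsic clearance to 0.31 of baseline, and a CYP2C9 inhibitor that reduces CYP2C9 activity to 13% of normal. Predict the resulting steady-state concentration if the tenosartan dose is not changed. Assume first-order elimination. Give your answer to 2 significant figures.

83 μmol/L

CYP3A4: 0.15 × 0.31 = 0.0465
CYP2C9: 0.29 × 0.13 = 0.0377
Other: 0.56 (unchanged)
New clearance relative to baseline: 0.0465 + 0.0377 + 0.56 = 0.6442.
Steady-state concentration ∝ 1/CL: new value = 53.2 / 0.6442 = 83 μmol/L.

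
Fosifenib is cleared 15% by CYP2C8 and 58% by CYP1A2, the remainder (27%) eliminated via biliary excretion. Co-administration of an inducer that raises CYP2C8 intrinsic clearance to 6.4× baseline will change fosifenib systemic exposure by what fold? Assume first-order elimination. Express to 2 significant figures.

0.55

The CYP2C8 pathway (15% of clearance) rises to 6.4× activity: 0.15 × 6.4 = 0.96.
CYP1A2 (58%) and the residual 27% are unaffected.
New clearance relative to baseline: 0.96 + 0.58 + 0.27 = 1.81.
Systemic exposure is inversely proportional to clearance, so the fold-change is 1 / 1.81 = 0.55.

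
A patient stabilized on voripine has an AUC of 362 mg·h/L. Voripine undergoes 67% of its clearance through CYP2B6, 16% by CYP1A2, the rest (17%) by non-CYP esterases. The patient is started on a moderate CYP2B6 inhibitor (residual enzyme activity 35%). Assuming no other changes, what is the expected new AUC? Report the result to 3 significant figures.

The CYP2B6 pathway (67% of clearance) is reduced to 0.35× activity: 0.67 × 0.35 = 0.2345.
CYP1A2 (16%) and the residual 17% are unaffected.
Relative clearance = 0.2345 + 0.16 + 0.17 = 0.5645.
New AUC = baseline ÷ relative clearance = 362 / 0.5645 = 641 mg·h/L.

641 mg·h/L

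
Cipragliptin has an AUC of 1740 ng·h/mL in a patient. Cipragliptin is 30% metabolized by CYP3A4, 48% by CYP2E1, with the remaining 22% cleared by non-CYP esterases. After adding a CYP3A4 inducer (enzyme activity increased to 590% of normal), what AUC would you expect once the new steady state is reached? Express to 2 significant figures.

7.0 × 10² ng·h/mL

The CYP3A4 pathway (30% of clearance) rises to 5.9× activity: 0.3 × 5.9 = 1.77.
CYP2E1 (48%) and the residual 22% are unaffected.
New clearance relative to baseline: 1.77 + 0.48 + 0.22 = 2.47.
With dosing unchanged, AUC scales as 1/CL: 1740 / 2.47 = 7.0 × 10² ng·h/mL.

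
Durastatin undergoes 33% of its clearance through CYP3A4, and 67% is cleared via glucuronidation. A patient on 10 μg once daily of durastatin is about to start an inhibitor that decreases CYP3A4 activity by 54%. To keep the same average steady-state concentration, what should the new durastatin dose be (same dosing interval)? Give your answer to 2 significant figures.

8.2 μg

CYP3A4: 0.33 × 0.46 = 0.1518
Other: 0.67 (unchanged)
Relative clearance = 0.1518 + 0.67 = 0.8218.
Exposure is unchanged when dose changes in proportion to clearance. New dose = 10 μg × 0.8218 = 8.2 μg.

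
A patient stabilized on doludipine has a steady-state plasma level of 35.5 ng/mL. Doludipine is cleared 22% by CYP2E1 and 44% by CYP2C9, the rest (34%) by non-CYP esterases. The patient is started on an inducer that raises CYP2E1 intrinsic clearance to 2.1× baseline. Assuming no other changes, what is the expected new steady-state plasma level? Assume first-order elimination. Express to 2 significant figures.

The CYP2E1 pathway (22% of clearance) is boosted to 2.1× activity: 0.22 × 2.1 = 0.462.
CYP2C9 (44%) and the residual 34% are unaffected.
New clearance relative to baseline: 0.462 + 0.44 + 0.34 = 1.242.
New steady-state plasma level = baseline ÷ relative clearance = 35.5 / 1.242 = 29 ng/mL.

29 ng/mL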